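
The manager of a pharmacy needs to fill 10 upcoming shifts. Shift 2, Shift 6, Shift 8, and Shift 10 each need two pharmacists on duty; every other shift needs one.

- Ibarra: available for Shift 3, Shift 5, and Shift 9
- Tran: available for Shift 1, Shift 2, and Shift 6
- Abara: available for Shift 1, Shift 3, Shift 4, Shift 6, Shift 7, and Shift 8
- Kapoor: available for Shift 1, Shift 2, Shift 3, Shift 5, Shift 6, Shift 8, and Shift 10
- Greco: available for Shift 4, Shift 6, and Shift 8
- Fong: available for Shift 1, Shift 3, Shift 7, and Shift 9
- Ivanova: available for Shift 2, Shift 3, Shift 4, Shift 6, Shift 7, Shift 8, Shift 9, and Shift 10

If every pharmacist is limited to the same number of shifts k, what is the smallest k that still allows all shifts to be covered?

With 7 pharmacists and 14 worker-slots to fill, someone must work at least ⌈14/7⌉ = 2 shifts, so k ≥ 2.
k = 2 works: Shift 1→Fong, Shift 2→Tran+Kapoor, Shift 3→Fong, Shift 4→Abara, Shift 5→Ibarra, Shift 6→Tran+Greco, Shift 7→Abara, Shift 8→Greco+Ivanova, Shift 9→Ibarra, Shift 10→Kapoor+Ivanova.
Loads: Ibarra 2, Tran 2, Abara 2, Kapoor 2, Greco 2, Fong 2, Ivanova 2 — all ≤ 2.

2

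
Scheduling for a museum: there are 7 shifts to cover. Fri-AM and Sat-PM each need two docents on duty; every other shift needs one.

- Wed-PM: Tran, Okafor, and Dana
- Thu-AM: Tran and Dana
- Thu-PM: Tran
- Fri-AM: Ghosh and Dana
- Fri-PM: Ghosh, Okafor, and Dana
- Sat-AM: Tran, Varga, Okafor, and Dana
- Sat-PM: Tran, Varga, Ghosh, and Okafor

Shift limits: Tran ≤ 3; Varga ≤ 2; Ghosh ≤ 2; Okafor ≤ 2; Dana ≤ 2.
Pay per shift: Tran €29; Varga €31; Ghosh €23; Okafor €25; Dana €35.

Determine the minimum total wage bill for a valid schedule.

Thu-PM can only be covered by Tran, so that assignment is forced.
Fri-AM can only be covered by Ghosh and Dana, so that assignment is forced.
Picking the cheapest available docent for each shift independently would cost €237, but that ignores the shift limits.
An optimal schedule: Wed-PM→Okafor, Thu-AM→Tran, Thu-PM→Tran, Fri-AM→Ghosh+Dana, Fri-PM→Ghosh, Sat-AM→Okafor, Sat-PM→Tran+Varga.
Total: 25 + 29 + 29 + 23 + 35 + 23 + 25 + 29 + 31 = €249.

€249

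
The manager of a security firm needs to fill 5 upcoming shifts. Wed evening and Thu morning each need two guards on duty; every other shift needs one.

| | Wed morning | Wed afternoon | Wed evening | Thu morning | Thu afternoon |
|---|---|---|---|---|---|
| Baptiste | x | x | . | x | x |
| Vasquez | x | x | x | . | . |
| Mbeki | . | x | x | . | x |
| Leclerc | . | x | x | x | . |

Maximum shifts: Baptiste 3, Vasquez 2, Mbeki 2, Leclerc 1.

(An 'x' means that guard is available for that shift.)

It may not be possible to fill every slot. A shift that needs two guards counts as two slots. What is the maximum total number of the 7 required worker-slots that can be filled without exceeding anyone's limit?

Total capacity across all guards is 3+2+2+1 = 8, and 7 slots are needed, so at most 7 can be filled.
An assignment achieving 7: Wed morning→Baptiste, Wed afternoon→Vasquez, Wed evening→Vasquez+Mbeki, Thu morning→Baptiste+Leclerc, Thu afternoon→Baptiste.
Loads: Baptiste 3/3, Vasquez 2/2, Mbeki 1/2, Leclerc 1/1.

7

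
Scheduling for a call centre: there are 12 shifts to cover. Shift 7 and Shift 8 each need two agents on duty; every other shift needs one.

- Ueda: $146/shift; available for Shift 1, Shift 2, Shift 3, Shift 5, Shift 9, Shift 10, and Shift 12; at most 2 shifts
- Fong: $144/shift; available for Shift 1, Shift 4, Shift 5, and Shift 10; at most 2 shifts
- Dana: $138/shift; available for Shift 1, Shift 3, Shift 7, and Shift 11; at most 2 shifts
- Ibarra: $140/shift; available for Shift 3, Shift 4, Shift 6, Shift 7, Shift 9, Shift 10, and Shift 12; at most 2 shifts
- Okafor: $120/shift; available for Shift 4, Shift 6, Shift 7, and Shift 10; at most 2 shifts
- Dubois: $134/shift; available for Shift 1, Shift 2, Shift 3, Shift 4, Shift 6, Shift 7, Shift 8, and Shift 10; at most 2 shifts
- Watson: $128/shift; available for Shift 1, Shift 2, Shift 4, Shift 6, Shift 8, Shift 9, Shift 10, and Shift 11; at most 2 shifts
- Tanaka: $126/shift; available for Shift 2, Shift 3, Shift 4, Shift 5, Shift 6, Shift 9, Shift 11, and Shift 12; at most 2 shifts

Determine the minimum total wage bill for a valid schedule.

$1860

Shift 8 can only be covered by Dubois and Watson, so that assignment is forced.
Picking the cheapest available agent for each shift independently would cost $1760, but that ignores the shift limits.
An optimal schedule: Shift 1→Dubois, Shift 2→Watson, Shift 3→Dana, Shift 4→Fong, Shift 5→Tanaka, Shift 6→Okafor, Shift 7→Okafor+Dana, Shift 8→Watson+Dubois, Shift 9→Ibarra, Shift 10→Fong, Shift 11→Tanaka, Shift 12→Ibarra.
Total: 134 + 128 + 138 + 144 + 126 + 120 + 120 + 138 + 128 + 134 + 140 + 144 + 126 + 140 = $1860.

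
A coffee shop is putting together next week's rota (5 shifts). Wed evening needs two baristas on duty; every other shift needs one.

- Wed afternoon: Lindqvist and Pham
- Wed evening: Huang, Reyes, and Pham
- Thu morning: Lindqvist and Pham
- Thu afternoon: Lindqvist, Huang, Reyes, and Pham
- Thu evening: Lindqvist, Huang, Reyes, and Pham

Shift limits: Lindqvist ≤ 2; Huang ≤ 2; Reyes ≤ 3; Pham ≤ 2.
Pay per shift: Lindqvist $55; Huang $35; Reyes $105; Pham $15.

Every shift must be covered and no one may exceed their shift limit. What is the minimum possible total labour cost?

Picking the cheapest available barista for each shift independently would cost $110, but that ignores the shift limits.
An optimal schedule: Wed afternoon→Pham, Wed evening→Pham+Huang, Thu morning→Lindqvist, Thu afternoon→Huang, Thu evening→Lindqvist.
Total: 15 + 15 + 35 + 55 + 35 + 55 = $210.

$210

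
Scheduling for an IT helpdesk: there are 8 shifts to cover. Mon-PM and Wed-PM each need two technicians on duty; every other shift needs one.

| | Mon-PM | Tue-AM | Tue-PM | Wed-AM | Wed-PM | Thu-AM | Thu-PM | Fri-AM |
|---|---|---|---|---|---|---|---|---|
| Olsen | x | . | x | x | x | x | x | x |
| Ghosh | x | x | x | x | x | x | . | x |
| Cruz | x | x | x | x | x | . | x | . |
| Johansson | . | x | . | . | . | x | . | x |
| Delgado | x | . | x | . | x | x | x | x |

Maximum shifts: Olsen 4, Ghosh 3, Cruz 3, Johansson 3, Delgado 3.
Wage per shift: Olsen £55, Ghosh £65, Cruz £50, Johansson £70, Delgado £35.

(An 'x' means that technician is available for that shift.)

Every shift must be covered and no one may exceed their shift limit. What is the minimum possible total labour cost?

Picking the cheapest available technician for each shift independently would cost £410, but that ignores the shift limits.
An optimal schedule: Mon-PM→Delgado+Olsen, Tue-AM→Cruz, Tue-PM→Delgado, Wed-AM→Cruz, Wed-PM→Cruz+Olsen, Thu-AM→Olsen, Thu-PM→Delgado, Fri-AM→Olsen.
Total: 35 + 55 + 50 + 35 + 50 + 50 + 55 + 55 + 35 + 55 = £475.

£475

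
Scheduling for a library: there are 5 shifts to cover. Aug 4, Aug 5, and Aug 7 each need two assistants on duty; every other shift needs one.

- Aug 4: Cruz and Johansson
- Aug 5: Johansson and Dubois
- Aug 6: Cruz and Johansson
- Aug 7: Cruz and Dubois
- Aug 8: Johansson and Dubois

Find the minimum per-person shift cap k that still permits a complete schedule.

3

With 3 assistants and 8 worker-slots to fill, someone must work at least ⌈8/3⌉ = 3 shifts, so k ≥ 3.
k = 3 works: Aug 4→Cruz+Johansson, Aug 5→Johansson+Dubois, Aug 6→Cruz, Aug 7→Cruz+Dubois, Aug 8→Johansson.
Loads: Cruz 3, Johansson 3, Dubois 2 — all ≤ 3.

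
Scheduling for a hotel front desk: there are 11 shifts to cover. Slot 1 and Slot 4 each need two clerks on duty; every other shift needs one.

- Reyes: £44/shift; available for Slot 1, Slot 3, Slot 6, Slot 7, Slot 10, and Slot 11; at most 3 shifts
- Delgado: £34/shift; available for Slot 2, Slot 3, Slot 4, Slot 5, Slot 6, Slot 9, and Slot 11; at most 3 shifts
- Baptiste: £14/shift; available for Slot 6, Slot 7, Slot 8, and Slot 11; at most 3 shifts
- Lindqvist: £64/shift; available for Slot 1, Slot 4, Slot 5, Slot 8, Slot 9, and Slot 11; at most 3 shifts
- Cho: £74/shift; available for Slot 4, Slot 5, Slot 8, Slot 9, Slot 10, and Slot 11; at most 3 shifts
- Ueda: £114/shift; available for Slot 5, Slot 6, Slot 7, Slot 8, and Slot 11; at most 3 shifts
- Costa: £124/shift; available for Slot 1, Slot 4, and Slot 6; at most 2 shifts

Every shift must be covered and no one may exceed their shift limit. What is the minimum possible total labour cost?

Slot 2 can only be covered by Delgado, so that assignment is forced.
Picking the cheapest available clerk for each shift independently would cost £442, but that ignores the shift limits.
An optimal schedule: Slot 1→Reyes+Lindqvist, Slot 2→Delgado, Slot 3→Reyes, Slot 4→Lindqvist+Cho, Slot 5→Delgado, Slot 6→Baptiste, Slot 7→Baptiste, Slot 8→Baptiste, Slot 9→Delgado, Slot 10→Reyes, Slot 11→Lindqvist.
Total: 44 + 64 + 34 + 44 + 64 + 74 + 34 + 14 + 14 + 14 + 34 + 44 + 64 = £542.

£542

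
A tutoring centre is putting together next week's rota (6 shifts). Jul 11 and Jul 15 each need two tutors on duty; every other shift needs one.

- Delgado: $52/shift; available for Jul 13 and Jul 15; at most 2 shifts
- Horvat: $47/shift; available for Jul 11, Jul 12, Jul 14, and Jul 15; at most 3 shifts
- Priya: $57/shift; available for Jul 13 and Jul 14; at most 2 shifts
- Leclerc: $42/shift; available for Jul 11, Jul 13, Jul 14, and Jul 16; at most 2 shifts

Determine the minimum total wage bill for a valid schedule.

Jul 11 can only be covered by Horvat and Leclerc, so that assignment is forced.
Jul 12 can only be covered by Horvat, so that assignment is forced.
Jul 15 can only be covered by Delgado and Horvat, so that assignment is forced.
Picking the cheapest available tutor for each shift independently would cost $361, but that ignores the shift limits.
An optimal schedule: Jul 11→Horvat+Leclerc, Jul 12→Horvat, Jul 13→Delgado, Jul 14→Priya, Jul 15→Delgado+Horvat, Jul 16→Leclerc.
Total: 47 + 42 + 47 + 52 + 57 + 52 + 47 + 42 = $386.

$386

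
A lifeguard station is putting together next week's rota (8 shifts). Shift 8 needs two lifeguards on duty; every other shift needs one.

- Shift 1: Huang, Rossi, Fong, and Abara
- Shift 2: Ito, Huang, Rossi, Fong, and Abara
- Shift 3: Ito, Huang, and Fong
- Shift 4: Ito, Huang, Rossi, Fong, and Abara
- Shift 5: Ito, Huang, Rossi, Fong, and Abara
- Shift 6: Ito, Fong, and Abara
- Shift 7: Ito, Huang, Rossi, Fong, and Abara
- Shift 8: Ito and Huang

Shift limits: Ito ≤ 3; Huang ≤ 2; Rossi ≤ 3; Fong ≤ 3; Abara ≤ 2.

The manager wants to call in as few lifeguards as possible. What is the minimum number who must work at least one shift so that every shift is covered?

4

9 slots to fill and no one can take more than 3, so at least ⌈9/3⌉ = 3 lifeguards are needed.
No set of 3 lifeguards can cover every shift (each such set leaves at least one shift with no one available or exceeds a cap).
Ito, Huang, Rossi, and Fong alone can cover everything: Shift 1→Huang, Shift 2→Rossi, Shift 3→Ito, Shift 4→Rossi, Shift 5→Rossi, Shift 6→Ito, Shift 7→Fong, Shift 8→Ito+Huang.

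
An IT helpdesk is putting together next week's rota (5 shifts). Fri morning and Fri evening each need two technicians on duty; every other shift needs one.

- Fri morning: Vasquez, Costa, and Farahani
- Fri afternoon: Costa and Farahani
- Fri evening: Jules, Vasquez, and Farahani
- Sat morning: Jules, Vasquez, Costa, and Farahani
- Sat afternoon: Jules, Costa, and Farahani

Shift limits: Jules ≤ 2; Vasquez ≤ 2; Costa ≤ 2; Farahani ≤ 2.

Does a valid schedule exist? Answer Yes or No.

One valid schedule: Fri morning→Vasquez+Costa, Fri afternoon→Costa, Fri evening→Jules+Vasquez, Sat morning→Farahani, Sat afternoon→Jules.
Loads: Jules 2/2, Vasquez 2/2, Costa 2/2, Farahani 1/2 — all within limits.

Yes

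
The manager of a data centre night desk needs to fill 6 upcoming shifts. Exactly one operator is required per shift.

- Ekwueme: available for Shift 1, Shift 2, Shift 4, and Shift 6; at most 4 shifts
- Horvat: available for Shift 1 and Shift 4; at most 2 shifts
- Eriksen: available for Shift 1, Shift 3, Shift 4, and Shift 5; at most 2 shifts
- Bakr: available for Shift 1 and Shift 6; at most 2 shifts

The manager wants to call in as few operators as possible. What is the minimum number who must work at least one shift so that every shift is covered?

2

6 slots to fill and no one can take more than 4, so at least ⌈6/4⌉ = 2 operators are needed.
Ekwueme and Eriksen alone can cover everything: Shift 1→Ekwueme, Shift 2→Ekwueme, Shift 3→Eriksen, Shift 4→Ekwueme, Shift 5→Eriksen, Shift 6→Ekwueme.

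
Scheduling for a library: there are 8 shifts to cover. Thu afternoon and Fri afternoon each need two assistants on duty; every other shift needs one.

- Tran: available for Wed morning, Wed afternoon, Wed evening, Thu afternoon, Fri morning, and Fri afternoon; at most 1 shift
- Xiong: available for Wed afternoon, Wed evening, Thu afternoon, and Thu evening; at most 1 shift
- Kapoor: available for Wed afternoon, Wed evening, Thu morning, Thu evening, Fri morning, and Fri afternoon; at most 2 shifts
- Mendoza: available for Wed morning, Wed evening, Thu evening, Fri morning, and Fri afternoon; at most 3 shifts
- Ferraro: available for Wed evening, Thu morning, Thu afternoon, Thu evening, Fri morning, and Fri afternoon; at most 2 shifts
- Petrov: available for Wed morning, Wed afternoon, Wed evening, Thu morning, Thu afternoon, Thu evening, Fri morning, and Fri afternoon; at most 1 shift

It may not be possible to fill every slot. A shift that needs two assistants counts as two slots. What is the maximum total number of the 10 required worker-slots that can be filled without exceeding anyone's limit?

10

Total capacity across all assistants is 1+1+2+3+2+1 = 10, and 10 slots are needed, so at most 10 can be filled.
An assignment achieving 10: Wed morning→Tran, Wed afternoon→Xiong, Wed evening→Mendoza, Thu morning→Kapoor, Thu afternoon→Ferraro+Petrov, Thu evening→Kapoor, Fri morning→Mendoza, Fri afternoon→Mendoza+Ferraro.
Loads: Tran 1/1, Xiong 1/1, Kapoor 2/2, Mendoza 3/3, Ferraro 2/2, Petrov 1/1.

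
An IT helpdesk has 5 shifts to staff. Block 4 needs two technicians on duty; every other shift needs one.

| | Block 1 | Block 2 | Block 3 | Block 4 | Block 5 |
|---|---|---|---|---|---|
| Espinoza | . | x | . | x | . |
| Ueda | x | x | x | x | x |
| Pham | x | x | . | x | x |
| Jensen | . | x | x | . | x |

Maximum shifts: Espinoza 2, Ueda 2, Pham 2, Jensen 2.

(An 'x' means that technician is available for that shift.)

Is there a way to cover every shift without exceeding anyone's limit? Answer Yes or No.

Yes

One valid schedule: Block 1→Ueda, Block 2→Espinoza, Block 3→Ueda, Block 4→Espinoza+Pham, Block 5→Pham.
Loads: Espinoza 2/2, Ueda 2/2, Pham 2/2, Jensen 0/2 — all within limits.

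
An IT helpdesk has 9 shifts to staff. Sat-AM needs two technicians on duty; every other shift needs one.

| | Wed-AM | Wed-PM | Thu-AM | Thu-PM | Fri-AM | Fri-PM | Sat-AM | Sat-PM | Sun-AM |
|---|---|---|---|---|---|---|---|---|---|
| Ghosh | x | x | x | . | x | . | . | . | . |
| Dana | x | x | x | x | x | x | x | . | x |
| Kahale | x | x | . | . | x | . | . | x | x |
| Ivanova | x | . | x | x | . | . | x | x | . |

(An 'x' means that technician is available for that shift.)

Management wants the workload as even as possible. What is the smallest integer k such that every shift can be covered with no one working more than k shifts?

With 4 technicians and 10 worker-slots to fill, someone must work at least ⌈10/4⌉ = 3 shifts, so k ≥ 3.
k = 3 works: Wed-AM→Kahale, Wed-PM→Ghosh, Thu-AM→Ghosh, Thu-PM→Dana, Fri-AM→Ghosh, Fri-PM→Dana, Sat-AM→Dana+Ivanova, Sat-PM→Kahale, Sun-AM→Kahale.
Loads: Ghosh 3, Dana 3, Kahale 3, Ivanova 1 — all ≤ 3.

3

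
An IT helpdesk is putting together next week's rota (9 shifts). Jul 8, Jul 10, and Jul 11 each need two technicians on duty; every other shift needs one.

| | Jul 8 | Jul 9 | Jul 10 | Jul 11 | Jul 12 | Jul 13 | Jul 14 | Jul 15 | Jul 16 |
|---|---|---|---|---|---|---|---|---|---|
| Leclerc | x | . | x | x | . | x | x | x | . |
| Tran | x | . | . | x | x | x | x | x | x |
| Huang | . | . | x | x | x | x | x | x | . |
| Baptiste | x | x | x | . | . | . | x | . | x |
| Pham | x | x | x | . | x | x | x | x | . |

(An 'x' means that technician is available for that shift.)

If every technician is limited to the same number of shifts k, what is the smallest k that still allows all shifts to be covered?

3

With 5 technicians and 12 worker-slots to fill, someone must work at least ⌈12/5⌉ = 3 shifts, so k ≥ 3.
k = 3 works: Jul 8→Baptiste+Pham, Jul 9→Baptiste, Jul 10→Huang+Baptiste, Jul 11→Leclerc+Tran, Jul 12→Tran, Jul 13→Leclerc, Jul 14→Huang, Jul 15→Leclerc, Jul 16→Tran.
Loads: Leclerc 3, Tran 3, Huang 2, Baptiste 3, Pham 1 — all ≤ 3.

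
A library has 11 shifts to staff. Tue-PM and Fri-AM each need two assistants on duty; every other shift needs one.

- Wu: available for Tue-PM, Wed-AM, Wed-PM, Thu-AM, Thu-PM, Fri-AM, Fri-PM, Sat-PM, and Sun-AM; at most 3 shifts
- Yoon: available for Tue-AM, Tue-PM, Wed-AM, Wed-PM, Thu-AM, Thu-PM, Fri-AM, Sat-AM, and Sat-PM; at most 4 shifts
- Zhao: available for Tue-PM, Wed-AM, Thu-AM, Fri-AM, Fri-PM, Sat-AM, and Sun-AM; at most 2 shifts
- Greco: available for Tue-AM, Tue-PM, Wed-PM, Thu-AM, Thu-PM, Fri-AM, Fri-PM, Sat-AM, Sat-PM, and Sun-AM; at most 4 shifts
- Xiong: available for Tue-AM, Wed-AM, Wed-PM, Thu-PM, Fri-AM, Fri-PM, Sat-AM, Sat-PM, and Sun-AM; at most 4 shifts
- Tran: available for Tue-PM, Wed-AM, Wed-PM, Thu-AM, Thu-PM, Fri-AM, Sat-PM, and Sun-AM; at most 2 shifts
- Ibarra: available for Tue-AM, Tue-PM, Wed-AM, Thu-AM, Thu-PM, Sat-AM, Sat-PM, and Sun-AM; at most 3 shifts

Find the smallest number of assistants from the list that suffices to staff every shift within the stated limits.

4

13 slots to fill and no one can take more than 4, so at least ⌈13/4⌉ = 4 assistants are needed.
Wu, Yoon, Zhao, and Greco alone can cover everything: Tue-AM→Yoon, Tue-PM→Yoon+Greco, Wed-AM→Wu, Wed-PM→Wu, Thu-AM→Greco, Thu-PM→Wu, Fri-AM→Zhao+Greco, Fri-PM→Zhao, Sat-AM→Yoon, Sat-PM→Yoon, Sun-AM→Greco.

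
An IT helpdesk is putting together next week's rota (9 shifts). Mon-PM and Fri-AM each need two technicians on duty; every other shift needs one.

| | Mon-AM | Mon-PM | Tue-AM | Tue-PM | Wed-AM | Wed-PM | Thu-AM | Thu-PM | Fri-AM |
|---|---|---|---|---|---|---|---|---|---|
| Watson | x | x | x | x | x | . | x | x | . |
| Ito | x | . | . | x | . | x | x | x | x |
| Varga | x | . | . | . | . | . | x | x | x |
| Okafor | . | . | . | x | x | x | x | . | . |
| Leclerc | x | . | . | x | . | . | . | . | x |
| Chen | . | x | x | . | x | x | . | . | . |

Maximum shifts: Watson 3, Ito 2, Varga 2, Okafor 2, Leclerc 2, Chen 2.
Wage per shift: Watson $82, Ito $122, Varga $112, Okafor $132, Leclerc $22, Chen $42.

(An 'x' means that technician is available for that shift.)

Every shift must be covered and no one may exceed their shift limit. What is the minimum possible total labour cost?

$842

Mon-PM can only be covered by Watson and Chen, so that assignment is forced.
Picking the cheapest available technician for each shift independently would cost $592, but that ignores the shift limits.
An optimal schedule: Mon-AM→Leclerc, Mon-PM→Chen+Watson, Tue-AM→Chen, Tue-PM→Ito, Wed-AM→Watson, Wed-PM→Ito, Thu-AM→Varga, Thu-PM→Watson, Fri-AM→Leclerc+Varga.
Total: 22 + 42 + 82 + 42 + 122 + 82 + 122 + 112 + 82 + 22 + 112 = $842.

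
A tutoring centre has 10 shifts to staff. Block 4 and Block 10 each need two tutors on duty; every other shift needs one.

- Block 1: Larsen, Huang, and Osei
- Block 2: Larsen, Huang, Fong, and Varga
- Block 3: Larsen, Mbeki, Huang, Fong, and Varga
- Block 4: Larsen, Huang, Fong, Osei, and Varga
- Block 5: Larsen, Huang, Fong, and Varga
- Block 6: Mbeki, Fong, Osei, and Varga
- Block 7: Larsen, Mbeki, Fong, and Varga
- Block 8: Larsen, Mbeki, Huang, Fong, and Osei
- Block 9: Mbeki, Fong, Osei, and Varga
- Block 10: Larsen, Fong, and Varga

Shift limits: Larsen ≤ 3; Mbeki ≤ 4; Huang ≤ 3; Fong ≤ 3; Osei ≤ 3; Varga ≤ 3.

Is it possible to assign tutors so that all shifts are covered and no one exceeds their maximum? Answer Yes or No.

Yes

One valid schedule: Block 1→Larsen, Block 2→Larsen, Block 3→Mbeki, Block 4→Huang+Fong, Block 5→Huang, Block 6→Mbeki, Block 7→Mbeki, Block 8→Huang, Block 9→Mbeki, Block 10→Larsen+Fong.
Loads: Larsen 3/3, Mbeki 4/4, Huang 3/3, Fong 2/3, Osei 0/3, Varga 0/3 — all within limits.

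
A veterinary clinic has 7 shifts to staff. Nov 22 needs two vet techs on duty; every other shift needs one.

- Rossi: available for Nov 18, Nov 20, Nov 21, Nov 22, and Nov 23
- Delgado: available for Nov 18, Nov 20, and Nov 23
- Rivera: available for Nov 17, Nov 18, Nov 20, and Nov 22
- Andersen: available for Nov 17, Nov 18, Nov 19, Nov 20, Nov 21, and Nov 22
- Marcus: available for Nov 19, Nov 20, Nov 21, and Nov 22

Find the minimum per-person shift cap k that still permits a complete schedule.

With 5 vet techs and 8 worker-slots to fill, someone must work at least ⌈8/5⌉ = 2 shifts, so k ≥ 2.
k = 2 works: Nov 17→Rivera, Nov 18→Delgado, Nov 19→Andersen, Nov 20→Delgado, Nov 21→Rossi, Nov 22→Rivera+Andersen, Nov 23→Rossi.
Loads: Rossi 2, Delgado 2, Rivera 2, Andersen 2, Marcus 0 — all ≤ 2.

2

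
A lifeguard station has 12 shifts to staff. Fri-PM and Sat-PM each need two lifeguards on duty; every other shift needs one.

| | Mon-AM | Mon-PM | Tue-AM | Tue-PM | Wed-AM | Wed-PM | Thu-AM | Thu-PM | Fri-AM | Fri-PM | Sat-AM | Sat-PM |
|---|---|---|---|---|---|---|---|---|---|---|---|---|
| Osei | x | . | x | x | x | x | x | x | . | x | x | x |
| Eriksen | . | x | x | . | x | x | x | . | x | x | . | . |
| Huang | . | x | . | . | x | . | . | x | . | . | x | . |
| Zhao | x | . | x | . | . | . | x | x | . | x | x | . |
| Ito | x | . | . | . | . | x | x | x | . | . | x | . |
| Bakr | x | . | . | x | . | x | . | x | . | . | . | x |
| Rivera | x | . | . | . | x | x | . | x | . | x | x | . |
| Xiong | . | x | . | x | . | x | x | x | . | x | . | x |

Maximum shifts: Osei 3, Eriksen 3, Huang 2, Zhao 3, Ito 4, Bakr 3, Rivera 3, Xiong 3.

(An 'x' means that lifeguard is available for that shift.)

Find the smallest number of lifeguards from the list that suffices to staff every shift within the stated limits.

5

14 slots to fill and no one can take more than 4, so at least ⌈14/4⌉ = 4 lifeguards are needed.
Any 4 lifeguards together have capacity at most 4+3+3+3 = 13 < 14 slots, so 4 can never suffice.
Osei, Eriksen, Huang, Zhao, and Bakr alone can cover everything: Mon-AM→Osei, Mon-PM→Eriksen, Tue-AM→Zhao, Tue-PM→Osei, Wed-AM→Huang, Wed-PM→Bakr, Thu-AM→Zhao, Thu-PM→Bakr, Fri-AM→Eriksen, Fri-PM→Eriksen+Zhao, Sat-AM→Huang, Sat-PM→Osei+Bakr.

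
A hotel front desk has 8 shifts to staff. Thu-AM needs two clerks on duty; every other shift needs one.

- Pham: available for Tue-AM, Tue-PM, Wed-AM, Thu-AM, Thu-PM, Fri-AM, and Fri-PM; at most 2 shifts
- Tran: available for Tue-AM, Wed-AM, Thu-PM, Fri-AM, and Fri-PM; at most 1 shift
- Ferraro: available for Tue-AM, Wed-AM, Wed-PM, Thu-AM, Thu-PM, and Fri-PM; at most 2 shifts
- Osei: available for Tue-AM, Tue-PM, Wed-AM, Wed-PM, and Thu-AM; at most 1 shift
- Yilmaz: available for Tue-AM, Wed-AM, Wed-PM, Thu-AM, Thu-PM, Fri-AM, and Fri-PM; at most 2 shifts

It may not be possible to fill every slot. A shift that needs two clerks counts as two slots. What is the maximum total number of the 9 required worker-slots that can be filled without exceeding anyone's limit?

8

Total capacity across all clerks is 2+1+2+1+2 = 8, and 9 slots are needed, so at most 8 can be filled.
An assignment achieving 8: Tue-AM→Yilmaz, Tue-PM→Pham, Wed-PM→Ferraro, Thu-AM→Ferraro+Osei, Thu-PM→Tran, Fri-AM→Pham, Fri-PM→Yilmaz.
Loads: Pham 2/2, Tran 1/1, Ferraro 2/2, Osei 1/1, Yilmaz 2/2.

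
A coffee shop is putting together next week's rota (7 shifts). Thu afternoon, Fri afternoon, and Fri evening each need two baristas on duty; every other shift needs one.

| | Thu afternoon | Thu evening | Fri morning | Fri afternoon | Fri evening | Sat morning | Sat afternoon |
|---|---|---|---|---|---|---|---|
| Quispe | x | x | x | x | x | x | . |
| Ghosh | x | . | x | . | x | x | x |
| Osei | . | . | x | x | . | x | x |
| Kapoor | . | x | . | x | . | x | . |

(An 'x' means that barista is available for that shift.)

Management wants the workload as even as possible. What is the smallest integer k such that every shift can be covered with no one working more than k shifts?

3

With 4 baristas and 10 worker-slots to fill, someone must work at least ⌈10/4⌉ = 3 shifts, so k ≥ 3.
k = 3 works: Thu afternoon→Quispe+Ghosh, Thu evening→Quispe, Fri morning→Osei, Fri afternoon→Osei+Kapoor, Fri evening→Quispe+Ghosh, Sat morning→Osei, Sat afternoon→Ghosh.
Loads: Quispe 3, Ghosh 3, Osei 3, Kapoor 1 — all ≤ 3.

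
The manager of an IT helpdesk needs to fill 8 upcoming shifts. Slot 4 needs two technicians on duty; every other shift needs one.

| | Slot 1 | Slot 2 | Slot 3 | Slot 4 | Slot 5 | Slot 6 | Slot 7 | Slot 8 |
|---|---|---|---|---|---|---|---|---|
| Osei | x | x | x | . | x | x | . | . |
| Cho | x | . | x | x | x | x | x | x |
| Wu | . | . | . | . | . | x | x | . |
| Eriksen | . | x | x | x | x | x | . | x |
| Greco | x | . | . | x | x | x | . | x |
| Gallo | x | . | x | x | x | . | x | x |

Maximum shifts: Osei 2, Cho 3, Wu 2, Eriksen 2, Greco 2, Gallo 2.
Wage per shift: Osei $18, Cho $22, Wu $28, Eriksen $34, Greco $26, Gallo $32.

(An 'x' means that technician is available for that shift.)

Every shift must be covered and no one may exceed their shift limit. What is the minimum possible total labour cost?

Picking the cheapest available technician for each shift independently would cost $182, but that ignores the shift limits.
An optimal schedule: Slot 1→Osei, Slot 2→Osei, Slot 3→Cho, Slot 4→Cho+Greco, Slot 5→Greco, Slot 6→Wu, Slot 7→Wu, Slot 8→Cho.
Total: 18 + 18 + 22 + 22 + 26 + 26 + 28 + 28 + 22 = $210.

$210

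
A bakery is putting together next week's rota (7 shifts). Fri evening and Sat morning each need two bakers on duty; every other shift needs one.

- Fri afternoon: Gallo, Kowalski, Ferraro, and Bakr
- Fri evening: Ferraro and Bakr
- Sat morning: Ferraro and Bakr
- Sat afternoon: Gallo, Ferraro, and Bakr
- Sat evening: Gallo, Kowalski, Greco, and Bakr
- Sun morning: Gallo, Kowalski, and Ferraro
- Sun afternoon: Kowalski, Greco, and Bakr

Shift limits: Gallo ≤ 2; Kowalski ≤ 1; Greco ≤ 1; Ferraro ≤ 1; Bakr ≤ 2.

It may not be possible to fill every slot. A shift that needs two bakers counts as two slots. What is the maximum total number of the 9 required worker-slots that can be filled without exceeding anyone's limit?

7

Total capacity across all bakers is 2+1+1+1+2 = 7, and 9 slots are needed, so at most 7 can be filled.
An assignment achieving 7: Fri evening→Ferraro+Bakr, Sat morning→Bakr, Sat afternoon→Gallo, Sat evening→Greco, Sun morning→Gallo, Sun afternoon→Kowalski.
Loads: Gallo 2/2, Kowalski 1/1, Greco 1/1, Ferraro 1/1, Bakr 2/2.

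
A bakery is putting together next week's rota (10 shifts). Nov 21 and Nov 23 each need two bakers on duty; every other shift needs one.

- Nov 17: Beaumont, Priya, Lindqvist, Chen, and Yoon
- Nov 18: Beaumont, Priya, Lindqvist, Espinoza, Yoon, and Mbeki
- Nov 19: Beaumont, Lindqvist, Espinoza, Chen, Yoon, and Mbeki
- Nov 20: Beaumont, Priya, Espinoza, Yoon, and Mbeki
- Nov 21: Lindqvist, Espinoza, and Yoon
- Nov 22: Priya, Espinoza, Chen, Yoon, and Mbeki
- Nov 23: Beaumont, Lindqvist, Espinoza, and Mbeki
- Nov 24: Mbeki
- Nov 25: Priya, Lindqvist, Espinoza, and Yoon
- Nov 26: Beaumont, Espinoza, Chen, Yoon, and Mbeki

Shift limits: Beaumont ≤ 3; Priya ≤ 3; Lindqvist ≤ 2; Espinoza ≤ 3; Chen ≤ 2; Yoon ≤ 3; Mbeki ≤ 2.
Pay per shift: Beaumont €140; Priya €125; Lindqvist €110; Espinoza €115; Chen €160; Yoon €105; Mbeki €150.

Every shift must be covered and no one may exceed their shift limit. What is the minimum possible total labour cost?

€1405

Nov 24 can only be covered by Mbeki, so that assignment is forced.
Picking the cheapest available baker for each shift independently would cost €1325, but that ignores the shift limits.
An optimal schedule: Nov 17→Yoon, Nov 18→Priya, Nov 19→Espinoza, Nov 20→Priya, Nov 21→Yoon+Lindqvist, Nov 22→Priya, Nov 23→Lindqvist+Espinoza, Nov 24→Mbeki, Nov 25→Yoon, Nov 26→Espinoza.
Total: 105 + 125 + 115 + 125 + 105 + 110 + 125 + 110 + 115 + 150 + 105 + 115 = €1405.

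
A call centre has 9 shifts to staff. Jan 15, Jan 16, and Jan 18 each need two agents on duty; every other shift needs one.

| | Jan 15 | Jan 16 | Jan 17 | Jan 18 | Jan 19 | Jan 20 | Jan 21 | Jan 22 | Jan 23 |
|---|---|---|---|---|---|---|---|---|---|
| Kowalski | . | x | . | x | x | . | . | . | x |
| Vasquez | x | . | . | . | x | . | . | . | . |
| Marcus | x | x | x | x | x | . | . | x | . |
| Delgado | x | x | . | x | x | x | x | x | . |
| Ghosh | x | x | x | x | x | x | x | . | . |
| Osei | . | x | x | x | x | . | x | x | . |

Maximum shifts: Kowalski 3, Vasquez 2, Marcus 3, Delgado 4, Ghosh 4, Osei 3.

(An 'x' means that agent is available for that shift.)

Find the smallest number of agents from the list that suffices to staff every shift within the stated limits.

4

12 slots to fill and no one can take more than 4, so at least ⌈12/4⌉ = 3 agents are needed.
Any 3 agents together have capacity at most 4+4+3 = 11 < 12 slots, so 3 can never suffice.
Kowalski, Vasquez, Marcus, and Delgado alone can cover everything: Jan 15→Vasquez+Marcus, Jan 16→Kowalski+Delgado, Jan 17→Marcus, Jan 18→Kowalski+Delgado, Jan 19→Vasquez, Jan 20→Delgado, Jan 21→Delgado, Jan 22→Marcus, Jan 23→Kowalski.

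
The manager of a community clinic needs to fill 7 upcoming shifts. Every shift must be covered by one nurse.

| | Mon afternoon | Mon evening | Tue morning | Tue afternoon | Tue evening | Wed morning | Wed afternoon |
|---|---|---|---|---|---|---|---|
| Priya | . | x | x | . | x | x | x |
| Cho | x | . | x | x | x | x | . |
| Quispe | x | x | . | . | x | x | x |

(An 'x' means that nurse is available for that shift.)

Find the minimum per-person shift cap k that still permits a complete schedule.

3

With 3 nurses and 7 worker-slots to fill, someone must work at least ⌈7/3⌉ = 3 shifts, so k ≥ 3.
k = 3 works: Mon afternoon→Cho, Mon evening→Priya, Tue morning→Priya, Tue afternoon→Cho, Tue evening→Cho, Wed morning→Quispe, Wed afternoon→Priya.
Loads: Priya 3, Cho 3, Quispe 1 — all ≤ 3.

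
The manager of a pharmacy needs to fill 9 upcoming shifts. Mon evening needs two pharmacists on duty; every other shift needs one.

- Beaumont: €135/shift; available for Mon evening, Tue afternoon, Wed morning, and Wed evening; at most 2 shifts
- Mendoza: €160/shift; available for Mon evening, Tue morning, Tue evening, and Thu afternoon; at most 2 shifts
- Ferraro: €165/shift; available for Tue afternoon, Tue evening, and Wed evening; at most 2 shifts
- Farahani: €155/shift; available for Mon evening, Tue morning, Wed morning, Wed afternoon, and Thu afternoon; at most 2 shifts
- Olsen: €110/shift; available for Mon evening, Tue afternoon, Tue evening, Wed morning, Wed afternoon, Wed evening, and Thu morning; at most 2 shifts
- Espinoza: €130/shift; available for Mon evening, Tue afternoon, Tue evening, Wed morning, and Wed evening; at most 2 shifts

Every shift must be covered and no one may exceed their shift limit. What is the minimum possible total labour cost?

Thu morning can only be covered by Olsen, so that assignment is forced.
Picking the cheapest available pharmacist for each shift independently would cost €1210, but that ignores the shift limits.
An optimal schedule: Mon evening→Beaumont+Mendoza, Tue morning→Farahani, Tue afternoon→Espinoza, Tue evening→Mendoza, Wed morning→Espinoza, Wed afternoon→Olsen, Wed evening→Beaumont, Thu morning→Olsen, Thu afternoon→Farahani.
Total: 135 + 160 + 155 + 130 + 160 + 130 + 110 + 135 + 110 + 155 = €1380.

€1380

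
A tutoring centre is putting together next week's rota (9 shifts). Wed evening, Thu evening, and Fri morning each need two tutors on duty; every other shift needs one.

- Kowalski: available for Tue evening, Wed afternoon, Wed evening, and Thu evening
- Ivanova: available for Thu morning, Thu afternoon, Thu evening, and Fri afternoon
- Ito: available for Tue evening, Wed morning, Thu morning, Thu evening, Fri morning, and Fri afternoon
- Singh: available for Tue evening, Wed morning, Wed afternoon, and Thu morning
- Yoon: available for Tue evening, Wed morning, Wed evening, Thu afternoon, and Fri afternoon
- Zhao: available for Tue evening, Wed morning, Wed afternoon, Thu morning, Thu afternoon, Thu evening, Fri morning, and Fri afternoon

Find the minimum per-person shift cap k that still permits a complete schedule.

With 6 tutors and 12 worker-slots to fill, someone must work at least ⌈12/6⌉ = 2 shifts, so k ≥ 2.
k = 2 works: Tue evening→Singh, Wed morning→Ito, Wed afternoon→Kowalski, Wed evening→Kowalski+Yoon, Thu morning→Singh, Thu afternoon→Ivanova, Thu evening→Ivanova+Zhao, Fri morning→Ito+Zhao, Fri afternoon→Yoon.
Loads: Kowalski 2, Ivanova 2, Ito 2, Singh 2, Yoon 2, Zhao 2 — all ≤ 2.

2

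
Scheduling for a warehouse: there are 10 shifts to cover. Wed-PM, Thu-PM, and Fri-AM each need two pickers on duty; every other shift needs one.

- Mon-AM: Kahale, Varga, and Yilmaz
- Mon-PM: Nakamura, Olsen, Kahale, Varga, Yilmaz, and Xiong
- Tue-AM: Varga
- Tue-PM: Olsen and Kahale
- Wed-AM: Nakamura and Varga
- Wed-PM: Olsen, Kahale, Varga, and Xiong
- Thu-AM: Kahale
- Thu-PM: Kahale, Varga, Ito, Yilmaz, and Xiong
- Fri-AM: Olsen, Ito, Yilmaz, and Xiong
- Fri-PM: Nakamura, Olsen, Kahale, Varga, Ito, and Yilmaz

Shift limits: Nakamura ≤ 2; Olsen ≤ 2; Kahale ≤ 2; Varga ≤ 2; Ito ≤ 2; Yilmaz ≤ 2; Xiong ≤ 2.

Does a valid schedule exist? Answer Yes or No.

Yes

Tue-AM can only be covered by Varga, so that assignment is forced.
Thu-AM can only be covered by Kahale, so that assignment is forced.
One valid schedule: Mon-AM→Kahale, Mon-PM→Nakamura, Tue-AM→Varga, Tue-PM→Olsen, Wed-AM→Nakamura, Wed-PM→Olsen+Varga, Thu-AM→Kahale, Thu-PM→Yilmaz+Xiong, Fri-AM→Ito+Yilmaz, Fri-PM→Ito.
Loads: Nakamura 2/2, Olsen 2/2, Kahale 2/2, Varga 2/2, Ito 2/2, Yilmaz 2/2, Xiong 1/2 — all within limits.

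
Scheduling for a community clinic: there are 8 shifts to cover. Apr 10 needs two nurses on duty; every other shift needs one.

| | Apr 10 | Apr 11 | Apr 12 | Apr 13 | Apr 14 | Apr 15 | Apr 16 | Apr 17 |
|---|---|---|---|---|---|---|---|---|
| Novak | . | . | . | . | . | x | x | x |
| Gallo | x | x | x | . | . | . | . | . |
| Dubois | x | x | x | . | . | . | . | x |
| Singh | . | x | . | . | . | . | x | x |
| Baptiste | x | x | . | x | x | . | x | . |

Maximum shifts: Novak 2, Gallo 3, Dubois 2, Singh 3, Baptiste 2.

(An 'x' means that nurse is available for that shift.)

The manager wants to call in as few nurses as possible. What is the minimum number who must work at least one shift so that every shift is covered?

9 slots to fill and no one can take more than 3, so at least ⌈9/3⌉ = 3 nurses are needed.
Any 3 nurses together have capacity at most 3+3+2 = 8 < 9 slots, so 3 can never suffice.
Novak, Gallo, Dubois, and Baptiste alone can cover everything: Apr 10→Gallo+Dubois, Apr 11→Gallo, Apr 12→Gallo, Apr 13→Baptiste, Apr 14→Baptiste, Apr 15→Novak, Apr 16→Novak, Apr 17→Dubois.

4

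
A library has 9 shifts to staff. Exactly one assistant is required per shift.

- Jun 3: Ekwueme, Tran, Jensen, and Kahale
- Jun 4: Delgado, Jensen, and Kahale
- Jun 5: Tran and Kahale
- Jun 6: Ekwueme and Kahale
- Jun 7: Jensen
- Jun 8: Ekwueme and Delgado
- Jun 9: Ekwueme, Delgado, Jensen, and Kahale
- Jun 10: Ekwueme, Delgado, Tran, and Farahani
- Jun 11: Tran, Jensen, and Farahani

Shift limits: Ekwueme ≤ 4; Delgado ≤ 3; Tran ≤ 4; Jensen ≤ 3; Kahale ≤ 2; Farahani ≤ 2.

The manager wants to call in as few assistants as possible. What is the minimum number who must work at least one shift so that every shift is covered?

9 slots to fill and no one can take more than 4, so at least ⌈9/4⌉ = 3 assistants are needed.
Ekwueme, Tran, and Jensen alone can cover everything: Jun 3→Tran, Jun 4→Jensen, Jun 5→Tran, Jun 6→Ekwueme, Jun 7→Jensen, Jun 8→Ekwueme, Jun 9→Ekwueme, Jun 10→Ekwueme, Jun 11→Tran.

3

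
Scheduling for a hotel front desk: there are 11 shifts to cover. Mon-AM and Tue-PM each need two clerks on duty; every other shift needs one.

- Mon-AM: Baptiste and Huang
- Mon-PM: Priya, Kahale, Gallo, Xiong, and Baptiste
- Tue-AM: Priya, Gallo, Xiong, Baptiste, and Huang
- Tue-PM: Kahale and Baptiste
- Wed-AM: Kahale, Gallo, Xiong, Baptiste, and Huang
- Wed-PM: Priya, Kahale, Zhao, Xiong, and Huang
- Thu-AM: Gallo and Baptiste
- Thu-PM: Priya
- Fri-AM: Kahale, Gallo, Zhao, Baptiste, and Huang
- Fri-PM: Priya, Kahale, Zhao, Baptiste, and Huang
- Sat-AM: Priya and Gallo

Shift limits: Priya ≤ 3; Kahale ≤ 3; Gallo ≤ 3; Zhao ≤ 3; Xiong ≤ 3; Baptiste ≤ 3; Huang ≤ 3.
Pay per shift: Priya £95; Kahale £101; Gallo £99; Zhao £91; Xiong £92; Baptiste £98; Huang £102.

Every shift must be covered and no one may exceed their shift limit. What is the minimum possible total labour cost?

£1236

Mon-AM can only be covered by Baptiste and Huang, so that assignment is forced.
Tue-PM can only be covered by Kahale and Baptiste, so that assignment is forced.
Thu-PM can only be covered by Priya, so that assignment is forced.
Picking the cheapest available clerk for each shift independently would cost £1236, and that bound is achievable.
An optimal schedule: Mon-AM→Baptiste+Huang, Mon-PM→Xiong, Tue-AM→Xiong, Tue-PM→Baptiste+Kahale, Wed-AM→Xiong, Wed-PM→Zhao, Thu-AM→Baptiste, Thu-PM→Priya, Fri-AM→Zhao, Fri-PM→Zhao, Sat-AM→Priya.
Total: 98 + 102 + 92 + 92 + 98 + 101 + 92 + 91 + 98 + 95 + 91 + 91 + 95 = £1236.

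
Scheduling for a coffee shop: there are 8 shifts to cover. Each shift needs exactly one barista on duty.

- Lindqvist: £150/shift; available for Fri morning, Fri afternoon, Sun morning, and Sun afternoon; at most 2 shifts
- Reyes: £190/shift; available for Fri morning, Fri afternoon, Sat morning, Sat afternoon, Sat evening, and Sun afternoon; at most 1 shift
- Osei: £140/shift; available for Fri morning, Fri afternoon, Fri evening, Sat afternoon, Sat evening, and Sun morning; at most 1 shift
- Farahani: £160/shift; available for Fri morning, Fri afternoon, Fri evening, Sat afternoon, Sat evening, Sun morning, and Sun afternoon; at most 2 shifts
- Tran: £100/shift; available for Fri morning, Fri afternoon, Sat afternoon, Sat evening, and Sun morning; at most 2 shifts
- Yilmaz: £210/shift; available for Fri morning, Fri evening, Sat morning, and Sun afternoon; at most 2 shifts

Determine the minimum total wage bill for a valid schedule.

£1150

Picking the cheapest available barista for each shift independently would cost £980, but that ignores the shift limits.
An optimal schedule: Fri morning→Tran, Fri afternoon→Tran, Fri evening→Osei, Sat morning→Reyes, Sat afternoon→Farahani, Sat evening→Farahani, Sun morning→Lindqvist, Sun afternoon→Lindqvist.
Total: 100 + 100 + 140 + 190 + 160 + 160 + 150 + 150 = £1150.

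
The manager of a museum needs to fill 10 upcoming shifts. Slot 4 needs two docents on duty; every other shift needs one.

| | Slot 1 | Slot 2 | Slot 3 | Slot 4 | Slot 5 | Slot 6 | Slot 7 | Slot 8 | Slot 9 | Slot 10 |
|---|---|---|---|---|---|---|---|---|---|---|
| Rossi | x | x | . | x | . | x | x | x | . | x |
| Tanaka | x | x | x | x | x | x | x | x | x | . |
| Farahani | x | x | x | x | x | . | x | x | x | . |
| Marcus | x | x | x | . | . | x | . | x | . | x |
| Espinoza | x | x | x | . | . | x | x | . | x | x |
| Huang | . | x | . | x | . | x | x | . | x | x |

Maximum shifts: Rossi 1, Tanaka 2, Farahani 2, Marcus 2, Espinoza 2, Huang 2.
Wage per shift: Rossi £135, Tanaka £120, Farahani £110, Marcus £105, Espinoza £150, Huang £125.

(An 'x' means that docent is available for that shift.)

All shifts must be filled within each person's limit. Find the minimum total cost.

£1355

Picking the cheapest available docent for each shift independently would cost £1190, but that ignores the shift limits.
An optimal schedule: Slot 1→Marcus, Slot 2→Huang, Slot 3→Tanaka, Slot 4→Farahani+Huang, Slot 5→Tanaka, Slot 6→Espinoza, Slot 7→Espinoza, Slot 8→Rossi, Slot 9→Farahani, Slot 10→Marcus.
Total: 105 + 125 + 120 + 110 + 125 + 120 + 150 + 150 + 135 + 110 + 105 = £1355.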